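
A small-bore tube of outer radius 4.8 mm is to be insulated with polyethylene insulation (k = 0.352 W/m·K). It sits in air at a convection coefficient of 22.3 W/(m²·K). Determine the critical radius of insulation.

For a cylinder r_cr = k/h = 0.352/22.3
r_cr = 15.8 mm; since the bare radius (4.8 mm) is below r_cr, adding a thin layer of insulation will *increase* heat loss.

r_cr ≈ 15.8 mm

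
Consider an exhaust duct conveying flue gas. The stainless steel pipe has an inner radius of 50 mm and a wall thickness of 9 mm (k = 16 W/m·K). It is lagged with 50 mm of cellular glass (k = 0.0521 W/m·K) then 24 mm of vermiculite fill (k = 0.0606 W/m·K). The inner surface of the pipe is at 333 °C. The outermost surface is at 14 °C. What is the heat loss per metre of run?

q′ ≈ 133 W/m

For a radial system each layer contributes R = ln(r_out/r_in)/(2πkL); films add R = 1/(hA).
R_stainless steel pipe wall = ln(59/50)/(2π×16×1) = 0.001646 K/W
R_cellular glass = ln(109/59)/(2π×0.0521×1) = 1.875 K/W
R_vermiculite fill = ln(133/109)/(2π×0.0606×1) = 0.5226 K/W
R_total = 2.399 K/W
Q = ΔT/R_total = 319/2.399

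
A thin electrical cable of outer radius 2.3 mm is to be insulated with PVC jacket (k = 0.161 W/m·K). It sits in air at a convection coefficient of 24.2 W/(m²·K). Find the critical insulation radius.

r_cr ≈ 6.65 mm

For a cylinder r_cr = k/h = 0.161/24.2
r_cr = 6.65 mm; since the bare radius (2.3 mm) is below r_cr, adding a thin layer of insulation will *increase* heat loss.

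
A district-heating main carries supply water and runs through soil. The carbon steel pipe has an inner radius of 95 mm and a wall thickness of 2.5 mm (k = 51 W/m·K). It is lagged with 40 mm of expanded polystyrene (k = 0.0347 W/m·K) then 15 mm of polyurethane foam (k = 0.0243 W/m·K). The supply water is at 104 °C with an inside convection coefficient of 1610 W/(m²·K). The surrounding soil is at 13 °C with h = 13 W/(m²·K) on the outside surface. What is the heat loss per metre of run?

q′ ≈ 39 W/m

For a radial system each layer contributes R = ln(r_out/r_in)/(2πkL); films add R = 1/(hA).
R_inner film = 1/(h_i·2πr₁L) = 1/(1610×2π×0.095×1) = 0.001041 K/W
R_carbon steel pipe wall = ln(97.5/95)/(2π×51×1) = 8.106×10^-5 K/W
R_expanded polystyrene = ln(137.5/97.5)/(2π×0.0347×1) = 1.577 K/W
R_polyurethane foam = ln(152.5/137.5)/(2π×0.0243×1) = 0.6781 K/W
R_outer film = 1/(h_o·2πr_oL) = 1/(13×2π×0.1525×1) = 0.08028 K/W
R_total = 2.336 K/W
Q = ΔT/R_total = 91/2.336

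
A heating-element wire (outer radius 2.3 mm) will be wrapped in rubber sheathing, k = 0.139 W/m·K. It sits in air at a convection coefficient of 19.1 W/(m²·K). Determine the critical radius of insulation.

r_cr ≈ 7.28 mm

For a cylinder r_cr = k/h = 0.139/19.1
r_cr = 7.28 mm; since the bare radius (2.3 mm) is below r_cr, adding a thin layer of insulation will *increase* heat loss.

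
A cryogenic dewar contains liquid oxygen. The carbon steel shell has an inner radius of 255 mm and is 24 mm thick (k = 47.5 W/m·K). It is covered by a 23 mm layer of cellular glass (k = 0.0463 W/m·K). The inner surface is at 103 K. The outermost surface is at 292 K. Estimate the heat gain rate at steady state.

Q ≈ 402 W

Each spherical layer contributes R = (1/r_i − 1/r_o)/(4πk):
R_carbon steel shell = (1/0.255 − 1/0.279)/(4π×47.5) = 5.651×10^-4 K/W
R_cellular glass = (1/0.279 − 1/0.302)/(4π×0.0463) = 0.4692 K/W
R_total = 0.4697 K/W
Q = ΔT/R_total = 189/0.4697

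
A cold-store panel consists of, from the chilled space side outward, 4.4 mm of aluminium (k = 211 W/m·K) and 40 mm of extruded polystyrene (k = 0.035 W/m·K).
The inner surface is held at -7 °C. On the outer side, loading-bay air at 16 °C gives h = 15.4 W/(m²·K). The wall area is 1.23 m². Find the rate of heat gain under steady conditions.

Q ≈ 23.4 W

Thermal resistances in series:
R_aluminium = L/(kA) = 0.0044/(211×1.23) = 1.695×10^-5 K/W
R_extruded polystyrene = L/(kA) = 0.04/(0.035×1.23) = 0.9292 K/W
R_outer film = 1/(h_o·A) = 1/(15.4×1.23) = 0.05279 K/W
R_total = 0.982 K/W
Q = ΔT / R_total = 23 / 0.982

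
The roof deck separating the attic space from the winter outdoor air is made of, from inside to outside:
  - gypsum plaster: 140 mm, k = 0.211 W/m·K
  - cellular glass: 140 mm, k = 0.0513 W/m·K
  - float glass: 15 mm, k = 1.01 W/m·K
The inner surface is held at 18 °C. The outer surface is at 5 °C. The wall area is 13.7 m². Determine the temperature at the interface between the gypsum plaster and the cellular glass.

Series thermal resistances:
R_gypsum plaster = L/(kA) = 0.14/(0.211×13.7) = 0.04843 K/W
R_cellular glass = L/(kA) = 0.14/(0.0513×13.7) = 0.1992 K/W
R_float glass = L/(kA) = 0.015/(1.01×13.7) = 0.001084 K/W
R_total = 0.2487 K/W;  Q = ΔT/R_total = 13/0.2487 = 52.27 W
T_interface = T_inner − Q·ΣR(inner→interface) = 18 − 52.3×0.04843

T ≈ 15.5 °C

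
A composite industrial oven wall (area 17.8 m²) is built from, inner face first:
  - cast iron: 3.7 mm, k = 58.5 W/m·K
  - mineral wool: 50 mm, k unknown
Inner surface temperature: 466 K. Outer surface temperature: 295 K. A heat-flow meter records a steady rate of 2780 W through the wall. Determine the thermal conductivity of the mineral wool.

Series thermal resistances:
R_cast iron = L/(kA) = 0.0037/(58.5×17.8) = 3.553×10^-6 K/W
Sum of known resistances R_other = 3.553×10^-6 K/W
Total R = ΔT/Q = 171/2780 = 0.06151 K/W
R_mineral wool = R_total − R_other = 0.06151 K/W
k = L/(R·A) = 0.05/(0.06151×17.8)

k ≈ 0.0457 W/(m·K)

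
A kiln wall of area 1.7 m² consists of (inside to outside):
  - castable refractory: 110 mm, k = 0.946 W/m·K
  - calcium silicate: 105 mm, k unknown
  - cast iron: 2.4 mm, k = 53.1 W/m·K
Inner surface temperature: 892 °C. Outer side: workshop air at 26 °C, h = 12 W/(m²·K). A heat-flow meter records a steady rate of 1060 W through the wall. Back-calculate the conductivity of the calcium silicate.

Model the wall as resistances in series:
R_castable refractory = L/(kA) = 0.11/(0.946×1.7) = 0.0684 K/W
R_cast iron = L/(kA) = 0.0024/(53.1×1.7) = 2.659×10^-5 K/W
R_outer film = 1/(h_o·A) = 1/(12×1.7) = 0.04902 K/W
Sum of known resistances R_other = 0.1174 K/W
Total R = ΔT/Q = 866/1060 = 0.817 K/W
R_calcium silicate = R_total − R_other = 0.6995 K/W
k = L/(R·A) = 0.105/(0.6995×1.7)

k ≈ 0.0883 W/(m·K)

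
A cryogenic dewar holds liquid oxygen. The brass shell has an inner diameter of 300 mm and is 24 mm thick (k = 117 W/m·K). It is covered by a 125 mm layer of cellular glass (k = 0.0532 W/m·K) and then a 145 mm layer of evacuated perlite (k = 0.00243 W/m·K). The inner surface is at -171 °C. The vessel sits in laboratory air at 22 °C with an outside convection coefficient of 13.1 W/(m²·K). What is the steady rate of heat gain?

Each spherical layer contributes R = (1/r_i − 1/r_o)/(4πk):
R_brass shell = (1/0.15 − 1/0.174)/(4π×117) = 6.254×10^-4 K/W
R_cellular glass = (1/0.174 − 1/0.299)/(4π×0.0532) = 3.594 K/W
R_evacuated perlite = (1/0.299 − 1/0.444)/(4π×0.00243) = 35.77 K/W
R_outer film = 1/(h·4πr_o²) = 1/(13.1×4π×0.444²) = 0.03081 K/W
R_total = 39.39 K/W
Q = ΔT/R_total = 193/39.39

Q ≈ 4.9 W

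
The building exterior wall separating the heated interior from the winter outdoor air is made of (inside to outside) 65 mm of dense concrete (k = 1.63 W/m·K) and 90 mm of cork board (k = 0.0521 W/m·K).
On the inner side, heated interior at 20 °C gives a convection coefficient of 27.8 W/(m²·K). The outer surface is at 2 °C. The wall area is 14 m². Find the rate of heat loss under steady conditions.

Series thermal resistances:
R_inner film = 1/(h_i·A) = 1/(27.8×14) = 0.002569 K/W
R_dense concrete = L/(kA) = 0.065/(1.63×14) = 0.002848 K/W
R_cork board = L/(kA) = 0.09/(0.0521×14) = 0.1234 K/W
R_total = 0.1288 K/W
Q = ΔT / R_total = 18 / 0.1288

Q ≈ 140 W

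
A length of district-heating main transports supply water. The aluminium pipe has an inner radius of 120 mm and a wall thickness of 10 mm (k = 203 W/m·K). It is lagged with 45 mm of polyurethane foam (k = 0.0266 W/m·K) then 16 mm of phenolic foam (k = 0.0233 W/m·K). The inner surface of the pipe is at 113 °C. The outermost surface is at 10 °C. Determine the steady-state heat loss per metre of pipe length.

q′ ≈ 43.3 W/m

Treating each annulus and film as a series resistance:
R_aluminium pipe wall = ln(130/120)/(2π×203×1) = 6.275×10^-5 K/W
R_polyurethane foam = ln(175/130)/(2π×0.0266×1) = 1.779 K/W
R_phenolic foam = ln(191/175)/(2π×0.0233×1) = 0.5976 K/W
R_total = 2.376 K/W
Q = ΔT/R_total = 103/2.376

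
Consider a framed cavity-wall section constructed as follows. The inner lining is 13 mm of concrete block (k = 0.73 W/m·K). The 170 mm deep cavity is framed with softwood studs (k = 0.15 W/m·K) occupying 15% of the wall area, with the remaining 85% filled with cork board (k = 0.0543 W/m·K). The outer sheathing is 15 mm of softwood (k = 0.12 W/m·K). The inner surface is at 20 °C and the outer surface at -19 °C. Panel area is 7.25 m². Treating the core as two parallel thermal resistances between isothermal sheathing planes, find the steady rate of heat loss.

Q ≈ 108 W

Sheathing layers in series; stud and cavity paths in parallel between them.
R_inner = 0.013/(0.73×7.25) = 0.002456 K/W
R_stud  = 0.17/(0.15×0.15×7.25) = 1.042 K/W
R_cav   = 0.17/(0.0543×0.85×7.25) = 0.508 K/W
1/R_core = 1/R_stud + 1/R_cav → R_core = 0.3415 K/W
R_outer = 0.015/(0.12×7.25) = 0.01724 K/W
R_total = 0.3612 K/W
Q = ΔT/R_total = 39/0.3612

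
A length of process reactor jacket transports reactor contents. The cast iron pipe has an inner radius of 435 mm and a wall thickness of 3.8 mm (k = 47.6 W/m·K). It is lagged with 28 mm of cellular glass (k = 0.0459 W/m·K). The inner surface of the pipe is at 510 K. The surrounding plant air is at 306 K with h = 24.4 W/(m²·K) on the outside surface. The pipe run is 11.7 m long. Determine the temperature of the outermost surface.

Per-layer cylindrical resistances, series-summed:
R_cast iron pipe wall = ln(438.8/435)/(2π×47.6×11.7) = 2.486×10^-6 K/W
R_cellular glass = ln(466.8/438.8)/(2π×0.0459×11.7) = 0.01833 K/W
R_outer film = 1/(h_o·2πr_oL) = 1/(24.4×2π×0.4668×11.7) = 0.001194 K/W
R_total = 0.01953 K/W
Q = ΔT/R_total = 204/0.01953
Q = 10400 W
T_interface = T_inner − Q·ΣR(inner→interface) = 510 − 10400×0.01833

T ≈ 318 K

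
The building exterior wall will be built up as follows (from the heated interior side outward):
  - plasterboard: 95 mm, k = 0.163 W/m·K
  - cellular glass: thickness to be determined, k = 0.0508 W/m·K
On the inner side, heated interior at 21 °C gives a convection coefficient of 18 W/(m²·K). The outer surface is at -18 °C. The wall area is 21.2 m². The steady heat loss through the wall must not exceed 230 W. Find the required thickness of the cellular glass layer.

Series thermal resistances:
R_inner film = 1/(h_i·A) = 1/(18×21.2) = 0.002621 K/W
R_plasterboard = L/(kA) = 0.095/(0.163×21.2) = 0.02749 K/W
Sum of the known resistances R_other = 0.03011 K/W
Required total resistance R_tot = ΔT/Q_allow = 39/230 = 0.1696 K/W
R_cellular glass = R_tot − R_other = 0.1395 K/W
L = R·k·A = 0.1395×0.0508×21.2

L ≈ 150 mm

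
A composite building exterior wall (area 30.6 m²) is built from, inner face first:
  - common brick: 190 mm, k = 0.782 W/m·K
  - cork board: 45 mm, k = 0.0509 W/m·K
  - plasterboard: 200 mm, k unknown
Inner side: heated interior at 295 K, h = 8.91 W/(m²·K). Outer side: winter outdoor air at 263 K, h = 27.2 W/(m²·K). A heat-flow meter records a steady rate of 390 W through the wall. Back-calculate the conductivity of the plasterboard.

k ≈ 0.162 W/(m·K)

Treating each layer as a thermal resistance in series:
R_inner film = 1/(h_i·A) = 1/(8.91×30.6) = 0.003668 K/W
R_common brick = L/(kA) = 0.19/(0.782×30.6) = 0.00794 K/W
R_cork board = L/(kA) = 0.045/(0.0509×30.6) = 0.02889 K/W
R_outer film = 1/(h_o·A) = 1/(27.2×30.6) = 0.001201 K/W
Sum of known resistances R_other = 0.0417 K/W
Total R = ΔT/Q = 32/390 = 0.08205 K/W
R_plasterboard = R_total − R_other = 0.04035 K/W
k = L/(R·A) = 0.2/(0.04035×30.6)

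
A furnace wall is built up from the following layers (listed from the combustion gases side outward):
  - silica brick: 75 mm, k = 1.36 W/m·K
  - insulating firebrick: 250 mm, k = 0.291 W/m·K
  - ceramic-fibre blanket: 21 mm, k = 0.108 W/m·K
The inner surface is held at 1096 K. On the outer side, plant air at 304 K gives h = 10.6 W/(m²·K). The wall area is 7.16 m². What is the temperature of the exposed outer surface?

T ≈ 366 K

Series thermal resistances:
R_silica brick = L/(kA) = 0.075/(1.36×7.16) = 0.007702 K/W
R_insulating firebrick = L/(kA) = 0.25/(0.291×7.16) = 0.12 K/W
R_ceramic-fibre blanket = L/(kA) = 0.021/(0.108×7.16) = 0.02716 K/W
R_outer film = 1/(h_o·A) = 1/(10.6×7.16) = 0.01318 K/W
R_total = 0.168 K/W;  Q = ΔT/R_total = 792/0.168 = 4714 W
T_interface = T_inner − Q·ΣR(inner→interface) = 1096 − 4710×0.1548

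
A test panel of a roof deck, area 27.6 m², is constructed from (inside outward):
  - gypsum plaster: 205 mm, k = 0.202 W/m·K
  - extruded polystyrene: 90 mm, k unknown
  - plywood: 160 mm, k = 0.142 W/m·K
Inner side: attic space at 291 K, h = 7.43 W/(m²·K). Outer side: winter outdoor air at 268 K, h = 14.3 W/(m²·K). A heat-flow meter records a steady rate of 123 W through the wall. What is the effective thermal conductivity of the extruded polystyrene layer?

Thermal resistances in series:
R_inner film = 1/(h_i·A) = 1/(7.43×27.6) = 0.004876 K/W
R_gypsum plaster = L/(kA) = 0.205/(0.202×27.6) = 0.03677 K/W
R_plywood = L/(kA) = 0.16/(0.142×27.6) = 0.04082 K/W
R_outer film = 1/(h_o·A) = 1/(14.3×27.6) = 0.002534 K/W
Sum of known resistances R_other = 0.085 K/W
Total R = ΔT/Q = 23/123 = 0.187 K/W
R_extruded polystyrene = R_total − R_other = 0.102 K/W
k = L/(R·A) = 0.09/(0.102×27.6)

k ≈ 0.032 W/(m·K)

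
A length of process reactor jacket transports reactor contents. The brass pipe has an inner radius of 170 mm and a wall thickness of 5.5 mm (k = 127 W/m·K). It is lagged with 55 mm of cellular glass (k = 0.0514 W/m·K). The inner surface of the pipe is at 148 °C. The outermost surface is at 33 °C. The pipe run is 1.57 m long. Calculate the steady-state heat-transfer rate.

Q ≈ 214 W

Per-layer cylindrical resistances, series-summed:
R_brass pipe wall = ln(175.5/170)/(2π×127×1.57) = 2.542×10^-5 K/W
R_cellular glass = ln(230.5/175.5)/(2π×0.0514×1.57) = 0.5377 K/W
R_total = 0.5377 K/W
Q = ΔT/R_total = 115/0.5377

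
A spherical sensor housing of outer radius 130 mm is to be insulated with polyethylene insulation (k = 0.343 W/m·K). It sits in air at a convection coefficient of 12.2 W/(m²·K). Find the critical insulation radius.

r_cr ≈ 56.2 mm

For a sphere r_cr = 2k/h = 2×0.343/12.2
r_cr = 56.2 mm; since the bare radius (130 mm) is above r_cr, any added insulation will reduce heat loss.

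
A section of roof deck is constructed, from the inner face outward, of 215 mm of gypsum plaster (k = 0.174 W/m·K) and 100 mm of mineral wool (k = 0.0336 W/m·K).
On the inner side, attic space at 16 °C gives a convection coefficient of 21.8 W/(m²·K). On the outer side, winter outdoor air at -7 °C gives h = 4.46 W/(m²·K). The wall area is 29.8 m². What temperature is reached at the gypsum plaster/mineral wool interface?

T ≈ 9.42 °C

Model the wall as resistances in series:
R_inner film = 1/(h_i·A) = 1/(21.8×29.8) = 0.001539 K/W
R_gypsum plaster = L/(kA) = 0.215/(0.174×29.8) = 0.04146 K/W
R_mineral wool = L/(kA) = 0.1/(0.0336×29.8) = 0.09987 K/W
R_outer film = 1/(h_o·A) = 1/(4.46×29.8) = 0.007524 K/W
R_total = 0.1504 K/W;  Q = ΔT/R_total = 23/0.1504 = 152.9 W
T_interface = T_inner − Q·ΣR(inner→interface) = 16 − 153×0.043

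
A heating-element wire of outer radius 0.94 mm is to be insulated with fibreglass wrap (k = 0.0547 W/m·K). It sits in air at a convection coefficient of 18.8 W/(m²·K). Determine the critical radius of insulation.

r_cr ≈ 2.91 mm

For a cylinder r_cr = k/h = 0.0547/18.8
r_cr = 2.91 mm; since the bare radius (0.94 mm) is below r_cr, adding a thin layer of insulation will *increase* heat loss.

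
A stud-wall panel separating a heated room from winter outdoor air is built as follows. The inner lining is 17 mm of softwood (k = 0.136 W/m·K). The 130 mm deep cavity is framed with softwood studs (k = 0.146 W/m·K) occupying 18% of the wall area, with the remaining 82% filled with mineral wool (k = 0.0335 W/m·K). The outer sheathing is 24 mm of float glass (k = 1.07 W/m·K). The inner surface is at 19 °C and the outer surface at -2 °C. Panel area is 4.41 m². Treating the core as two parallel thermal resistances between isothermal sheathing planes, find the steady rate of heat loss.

Q ≈ 36.1 W

Sheathing layers in series; stud and cavity paths in parallel between them.
R_inner = 0.017/(0.136×4.41) = 0.02834 K/W
R_stud  = 0.13/(0.146×0.18×4.41) = 1.122 K/W
R_cav   = 0.13/(0.0335×0.82×4.41) = 1.073 K/W
1/R_core = 1/R_stud + 1/R_cav → R_core = 0.5484 K/W
R_outer = 0.024/(1.07×4.41) = 0.005086 K/W
R_total = 0.5819 K/W
Q = ΔT/R_total = 21/0.5819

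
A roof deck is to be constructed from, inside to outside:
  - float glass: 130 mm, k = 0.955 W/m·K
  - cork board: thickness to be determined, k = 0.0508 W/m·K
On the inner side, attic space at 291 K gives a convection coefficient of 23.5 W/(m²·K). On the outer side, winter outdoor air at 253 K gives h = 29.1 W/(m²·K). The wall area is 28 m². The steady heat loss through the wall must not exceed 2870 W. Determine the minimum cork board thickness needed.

Thermal resistances in series:
R_inner film = 1/(h_i·A) = 1/(23.5×28) = 0.00152 K/W
R_float glass = L/(kA) = 0.13/(0.955×28) = 0.004862 K/W
R_outer film = 1/(h_o·A) = 1/(29.1×28) = 0.001227 K/W
Sum of the known resistances R_other = 0.007609 K/W
Required total resistance R_tot = ΔT/Q_allow = 38/2870 = 0.01324 K/W
R_cork board = R_tot − R_other = 0.005632 K/W
L = R·k·A = 0.005632×0.0508×28

L ≈ 8.01 mm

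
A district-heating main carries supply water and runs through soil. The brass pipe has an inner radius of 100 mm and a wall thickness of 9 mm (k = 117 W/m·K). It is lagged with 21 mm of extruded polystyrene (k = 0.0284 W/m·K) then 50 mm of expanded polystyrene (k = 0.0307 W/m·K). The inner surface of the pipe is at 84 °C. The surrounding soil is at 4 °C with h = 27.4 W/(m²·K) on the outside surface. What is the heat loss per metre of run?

q′ ≈ 29.6 W/m

For a radial system each layer contributes R = ln(r_out/r_in)/(2πkL); films add R = 1/(hA).
R_brass pipe wall = ln(109/100)/(2π×117×1) = 1.172×10^-4 K/W
R_extruded polystyrene = ln(130/109)/(2π×0.0284×1) = 0.9874 K/W
R_expanded polystyrene = ln(180/130)/(2π×0.0307×1) = 1.687 K/W
R_outer film = 1/(h_o·2πr_oL) = 1/(27.4×2π×0.18×1) = 0.03227 K/W
R_total = 2.707 K/W
Q = ΔT/R_total = 80/2.707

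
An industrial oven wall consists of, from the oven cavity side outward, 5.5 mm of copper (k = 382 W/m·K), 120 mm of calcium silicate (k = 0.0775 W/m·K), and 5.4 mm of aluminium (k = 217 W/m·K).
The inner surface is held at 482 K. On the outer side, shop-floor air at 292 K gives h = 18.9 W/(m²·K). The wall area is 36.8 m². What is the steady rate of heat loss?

Q ≈ 4370 W

Series thermal resistances:
R_copper = L/(kA) = 0.0055/(382×36.8) = 3.912×10^-7 K/W
R_calcium silicate = L/(kA) = 0.12/(0.0775×36.8) = 0.04208 K/W
R_aluminium = L/(kA) = 0.0054/(217×36.8) = 6.762×10^-7 K/W
R_outer film = 1/(h_o·A) = 1/(18.9×36.8) = 0.001438 K/W
R_total = 0.04351 K/W
Q = ΔT / R_total = 190 / 0.04351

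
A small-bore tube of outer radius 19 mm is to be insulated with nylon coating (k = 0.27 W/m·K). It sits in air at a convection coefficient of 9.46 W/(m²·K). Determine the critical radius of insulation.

For a cylinder r_cr = k/h = 0.27/9.46
r_cr = 28.5 mm; since the bare radius (19 mm) is below r_cr, adding a thin layer of insulation will *increase* heat loss.

r_cr ≈ 28.5 mm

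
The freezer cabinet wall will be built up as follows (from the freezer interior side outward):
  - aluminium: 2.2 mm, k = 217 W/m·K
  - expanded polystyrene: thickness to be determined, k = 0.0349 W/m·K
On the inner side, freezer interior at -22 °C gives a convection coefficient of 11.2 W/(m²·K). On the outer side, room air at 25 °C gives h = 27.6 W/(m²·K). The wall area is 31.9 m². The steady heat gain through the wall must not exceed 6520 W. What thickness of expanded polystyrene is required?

Treating each layer as a thermal resistance in series:
R_inner film = 1/(h_i·A) = 1/(11.2×31.9) = 0.002799 K/W
R_aluminium = L/(kA) = 0.0022/(217×31.9) = 3.178×10^-7 K/W
R_outer film = 1/(h_o·A) = 1/(27.6×31.9) = 0.001136 K/W
Sum of the known resistances R_other = 0.003935 K/W
Required total resistance R_tot = ΔT/Q_allow = 47/6520 = 0.007209 K/W
R_expanded polystyrene = R_tot − R_other = 0.003274 K/W
L = R·k·A = 0.003274×0.0349×31.9

L ≈ 3.64 mm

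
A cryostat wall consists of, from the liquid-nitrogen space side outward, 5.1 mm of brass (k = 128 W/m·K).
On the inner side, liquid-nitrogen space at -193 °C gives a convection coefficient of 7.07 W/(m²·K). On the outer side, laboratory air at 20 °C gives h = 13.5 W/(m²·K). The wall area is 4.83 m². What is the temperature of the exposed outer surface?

T ≈ -53.2 °C

Series thermal resistances:
R_inner film = 1/(h_i·A) = 1/(7.07×4.83) = 0.02928 K/W
R_brass = L/(kA) = 0.0051/(128×4.83) = 8.249×10^-6 K/W
R_outer film = 1/(h_o·A) = 1/(13.5×4.83) = 0.01534 K/W
R_total = 0.04463 K/W;  Q = ΔT/R_total = 213/0.04463 = 4773 W
T_interface = T_inner + Q·ΣR(inner→interface) = -193 + 4770×0.02929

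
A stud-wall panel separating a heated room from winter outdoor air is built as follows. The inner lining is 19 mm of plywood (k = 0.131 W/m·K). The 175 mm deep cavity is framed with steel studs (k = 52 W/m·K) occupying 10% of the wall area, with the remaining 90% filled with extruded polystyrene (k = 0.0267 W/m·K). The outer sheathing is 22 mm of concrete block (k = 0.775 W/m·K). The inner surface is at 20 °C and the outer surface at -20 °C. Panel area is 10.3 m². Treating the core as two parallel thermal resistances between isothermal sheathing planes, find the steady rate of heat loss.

Sheathing layers in series; stud and cavity paths in parallel between them.
R_inner = 0.019/(0.131×10.3) = 0.01408 K/W
R_stud  = 0.175/(52×0.1×10.3) = 0.003267 K/W
R_cav   = 0.175/(0.0267×0.9×10.3) = 0.707 K/W
1/R_core = 1/R_stud + 1/R_cav → R_core = 0.003252 K/W
R_outer = 0.022/(0.775×10.3) = 0.002756 K/W
R_total = 0.02009 K/W
Q = ΔT/R_total = 40/0.02009

Q ≈ 1990 W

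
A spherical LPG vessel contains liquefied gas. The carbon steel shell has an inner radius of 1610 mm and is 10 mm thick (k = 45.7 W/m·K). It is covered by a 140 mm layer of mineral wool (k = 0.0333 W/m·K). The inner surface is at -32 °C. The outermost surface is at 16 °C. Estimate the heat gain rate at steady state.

Q ≈ 409 W

Radial (spherical) resistances in series:
R_carbon steel shell = (1/1.61 − 1/1.62)/(4π×45.7) = 6.676×10^-6 K/W
R_mineral wool = (1/1.62 − 1/1.76)/(4π×0.0333) = 0.1173 K/W
R_total = 0.1173 K/W
Q = ΔT/R_total = 48/0.1173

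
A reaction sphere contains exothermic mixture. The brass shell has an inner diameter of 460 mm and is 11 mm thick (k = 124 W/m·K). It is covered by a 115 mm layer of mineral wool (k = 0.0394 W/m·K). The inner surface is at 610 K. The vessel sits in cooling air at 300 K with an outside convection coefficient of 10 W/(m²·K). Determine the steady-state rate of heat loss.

For a spherical shell R = (1/r₁ − 1/r₂)/(4πk); film R = 1/(h·4πr²). In series:
R_brass shell = (1/0.23 − 1/0.241)/(4π×124) = 1.274×10^-4 K/W
R_mineral wool = (1/0.241 − 1/0.356)/(4π×0.0394) = 2.707 K/W
R_outer film = 1/(h·4πr_o²) = 1/(10×4π×0.356²) = 0.06279 K/W
R_total = 2.77 K/W
Q = ΔT/R_total = 310/2.77

Q ≈ 112 W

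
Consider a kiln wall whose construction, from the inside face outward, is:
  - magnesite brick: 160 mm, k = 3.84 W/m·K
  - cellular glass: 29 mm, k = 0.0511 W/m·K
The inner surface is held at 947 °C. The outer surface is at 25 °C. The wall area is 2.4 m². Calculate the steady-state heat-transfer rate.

Q ≈ 3630 W

Thermal resistances in series:
R_magnesite brick = L/(kA) = 0.16/(3.84×2.4) = 0.01736 K/W
R_cellular glass = L/(kA) = 0.029/(0.0511×2.4) = 0.2365 K/W
R_total = 0.2538 K/W
Q = ΔT / R_total = 922 / 0.2538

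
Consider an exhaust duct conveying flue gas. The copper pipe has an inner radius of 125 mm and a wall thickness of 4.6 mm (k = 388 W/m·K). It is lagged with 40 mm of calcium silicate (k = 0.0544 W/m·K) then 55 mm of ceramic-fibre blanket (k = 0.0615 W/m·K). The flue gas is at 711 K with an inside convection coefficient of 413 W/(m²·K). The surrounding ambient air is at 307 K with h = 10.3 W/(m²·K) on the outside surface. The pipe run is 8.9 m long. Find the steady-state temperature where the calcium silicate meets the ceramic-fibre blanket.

T ≈ 510 K

Radial resistances (cylindrical: R_cond = ln(r_o/r_i)/(2πkL), R_conv = 1/(h·2πrL)):
R_inner film = 1/(h_i·2πr₁L) = 1/(413×2π×0.125×8.9) = 3.464×10^-4 K/W
R_copper pipe wall = ln(129.6/125)/(2π×388×8.9) = 1.666×10^-6 K/W
R_calcium silicate = ln(169.6/129.6)/(2π×0.0544×8.9) = 0.08842 K/W
R_ceramic-fibre blanket = ln(224.6/169.6)/(2π×0.0615×8.9) = 0.08167 K/W
R_outer film = 1/(h_o·2πr_oL) = 1/(10.3×2π×0.2246×8.9) = 0.00773 K/W
R_total = 0.1782 K/W
Q = ΔT/R_total = 404/0.1782
Q = 2270 W
T_interface = T_inner − Q·ΣR(inner→interface) = 711 − 2270×0.08877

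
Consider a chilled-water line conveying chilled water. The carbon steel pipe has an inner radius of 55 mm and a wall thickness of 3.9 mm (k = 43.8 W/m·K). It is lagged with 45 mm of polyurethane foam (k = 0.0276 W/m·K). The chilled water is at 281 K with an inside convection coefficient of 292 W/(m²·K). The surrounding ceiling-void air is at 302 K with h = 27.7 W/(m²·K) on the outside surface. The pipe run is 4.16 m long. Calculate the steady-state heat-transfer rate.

Radial resistances (cylindrical: R_cond = ln(r_o/r_i)/(2πkL), R_conv = 1/(h·2πrL)):
R_inner film = 1/(h_i·2πr₁L) = 1/(292×2π×0.055×4.16) = 0.002382 K/W
R_carbon steel pipe wall = ln(58.9/55)/(2π×43.8×4.16) = 5.984×10^-5 K/W
R_polyurethane foam = ln(103.9/58.9)/(2π×0.0276×4.16) = 0.7868 K/W
R_outer film = 1/(h_o·2πr_oL) = 1/(27.7×2π×0.1039×4.16) = 0.01329 K/W
R_total = 0.8025 K/W
Q = ΔT/R_total = 21/0.8025

Q ≈ 26.2 W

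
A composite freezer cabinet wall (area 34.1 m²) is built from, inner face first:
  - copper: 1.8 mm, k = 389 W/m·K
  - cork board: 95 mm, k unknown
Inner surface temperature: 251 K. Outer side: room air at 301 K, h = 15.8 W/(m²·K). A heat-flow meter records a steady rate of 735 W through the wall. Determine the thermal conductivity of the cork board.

k ≈ 0.0421 W/(m·K)

Using the resistance-network approach (series):
R_copper = L/(kA) = 0.0018/(389×34.1) = 1.357×10^-7 K/W
R_outer film = 1/(h_o·A) = 1/(15.8×34.1) = 0.001856 K/W
Sum of known resistances R_other = 0.001856 K/W
Total R = ΔT/Q = 50/735 = 0.06803 K/W
R_cork board = R_total − R_other = 0.06617 K/W
k = L/(R·A) = 0.095/(0.06617×34.1)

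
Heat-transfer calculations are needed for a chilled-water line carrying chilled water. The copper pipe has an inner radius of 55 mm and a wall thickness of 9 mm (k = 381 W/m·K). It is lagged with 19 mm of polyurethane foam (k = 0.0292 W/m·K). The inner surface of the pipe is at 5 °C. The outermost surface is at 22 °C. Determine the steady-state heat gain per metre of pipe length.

Treating each annulus and film as a series resistance:
R_copper pipe wall = ln(64/55)/(2π×381×1) = 6.331×10^-5 K/W
R_polyurethane foam = ln(83/64)/(2π×0.0292×1) = 1.417 K/W
R_total = 1.417 K/W
Q = ΔT/R_total = 17/1.417

q′ ≈ 12 W/m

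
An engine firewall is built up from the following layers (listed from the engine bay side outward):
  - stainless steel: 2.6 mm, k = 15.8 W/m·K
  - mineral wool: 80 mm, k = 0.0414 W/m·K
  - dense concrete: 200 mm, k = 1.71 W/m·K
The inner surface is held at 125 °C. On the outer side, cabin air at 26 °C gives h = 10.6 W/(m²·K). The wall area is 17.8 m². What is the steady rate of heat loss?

Q ≈ 822 W

Model the wall as resistances in series:
R_stainless steel = L/(kA) = 0.0026/(15.8×17.8) = 9.245×10^-6 K/W
R_mineral wool = L/(kA) = 0.08/(0.0414×17.8) = 0.1086 K/W
R_dense concrete = L/(kA) = 0.2/(1.71×17.8) = 0.006571 K/W
R_outer film = 1/(h_o·A) = 1/(10.6×17.8) = 0.0053 K/W
R_total = 0.1204 K/W
Q = ΔT / R_total = 99 / 0.1204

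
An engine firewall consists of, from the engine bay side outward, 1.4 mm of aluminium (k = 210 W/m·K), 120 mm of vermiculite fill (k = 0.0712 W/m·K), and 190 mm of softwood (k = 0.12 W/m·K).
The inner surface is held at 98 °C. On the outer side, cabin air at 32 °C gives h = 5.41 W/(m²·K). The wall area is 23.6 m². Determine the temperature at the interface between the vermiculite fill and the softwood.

Treating each layer as a thermal resistance in series:
R_aluminium = L/(kA) = 0.0014/(210×23.6) = 2.825×10^-7 K/W
R_vermiculite fill = L/(kA) = 0.12/(0.0712×23.6) = 0.07141 K/W
R_softwood = L/(kA) = 0.19/(0.12×23.6) = 0.06709 K/W
R_outer film = 1/(h_o·A) = 1/(5.41×23.6) = 0.007832 K/W
R_total = 0.1463 K/W;  Q = ΔT/R_total = 66/0.1463 = 451 W
T_interface = T_inner − Q·ΣR(inner→interface) = 98 − 451×0.07142

T ≈ 65.8 °C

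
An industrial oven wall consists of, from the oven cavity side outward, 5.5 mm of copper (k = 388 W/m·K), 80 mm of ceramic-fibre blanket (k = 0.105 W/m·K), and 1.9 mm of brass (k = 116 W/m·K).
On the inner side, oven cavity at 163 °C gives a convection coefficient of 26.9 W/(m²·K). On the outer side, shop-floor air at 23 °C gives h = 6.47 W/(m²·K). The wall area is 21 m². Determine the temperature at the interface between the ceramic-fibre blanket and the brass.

Series thermal resistances:
R_inner film = 1/(h_i·A) = 1/(26.9×21) = 0.00177 K/W
R_copper = L/(kA) = 0.0055/(388×21) = 6.75×10^-7 K/W
R_ceramic-fibre blanket = L/(kA) = 0.08/(0.105×21) = 0.03628 K/W
R_brass = L/(kA) = 0.0019/(116×21) = 7.8×10^-7 K/W
R_outer film = 1/(h_o·A) = 1/(6.47×21) = 0.00736 K/W
R_total = 0.04541 K/W;  Q = ΔT/R_total = 140/0.04541 = 3083 W
T_interface = T_inner − Q·ΣR(inner→interface) = 163 − 3080×0.03805

T ≈ 45.7 °C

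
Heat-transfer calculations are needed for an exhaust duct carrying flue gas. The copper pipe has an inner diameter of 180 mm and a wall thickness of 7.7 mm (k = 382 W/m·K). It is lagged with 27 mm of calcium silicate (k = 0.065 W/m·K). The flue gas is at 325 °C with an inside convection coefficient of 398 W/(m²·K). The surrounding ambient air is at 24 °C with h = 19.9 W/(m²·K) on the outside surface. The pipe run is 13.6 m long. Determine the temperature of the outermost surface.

For a radial system each layer contributes R = ln(r_out/r_in)/(2πkL); films add R = 1/(hA).
R_inner film = 1/(h_i·2πr₁L) = 1/(398×2π×0.09×13.6) = 3.267×10^-4 K/W
R_copper pipe wall = ln(97.7/90)/(2π×382×13.6) = 2.515×10^-6 K/W
R_calcium silicate = ln(124.7/97.7)/(2π×0.065×13.6) = 0.04393 K/W
R_outer film = 1/(h_o·2πr_oL) = 1/(19.9×2π×0.1247×13.6) = 0.004716 K/W
R_total = 0.04898 K/W
Q = ΔT/R_total = 301/0.04898
Q = 6150 W
T_interface = T_inner − Q·ΣR(inner→interface) = 325 − 6150×0.04426

T ≈ 53 °C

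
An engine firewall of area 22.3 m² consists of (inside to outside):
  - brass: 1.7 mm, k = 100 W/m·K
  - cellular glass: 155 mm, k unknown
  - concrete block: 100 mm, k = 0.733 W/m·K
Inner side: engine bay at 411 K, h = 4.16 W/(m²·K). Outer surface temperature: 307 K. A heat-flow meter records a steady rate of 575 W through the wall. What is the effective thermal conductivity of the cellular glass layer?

Treating each layer as a thermal resistance in series:
R_inner film = 1/(h_i·A) = 1/(4.16×22.3) = 0.01078 K/W
R_brass = L/(kA) = 0.0017/(100×22.3) = 7.623×10^-7 K/W
R_concrete block = L/(kA) = 0.1/(0.733×22.3) = 0.006118 K/W
Sum of known resistances R_other = 0.0169 K/W
Total R = ΔT/Q = 104/575 = 0.1809 K/W
R_cellular glass = R_total − R_other = 0.164 K/W
k = L/(R·A) = 0.155/(0.164×22.3)

k ≈ 0.0424 W/(m·K)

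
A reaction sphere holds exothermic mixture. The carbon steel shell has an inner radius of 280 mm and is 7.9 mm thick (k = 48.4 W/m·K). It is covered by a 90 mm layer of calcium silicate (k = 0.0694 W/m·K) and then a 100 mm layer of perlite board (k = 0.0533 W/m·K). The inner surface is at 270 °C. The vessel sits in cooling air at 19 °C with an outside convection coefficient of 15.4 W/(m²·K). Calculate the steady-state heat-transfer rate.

Radial (spherical) resistances in series:
R_carbon steel shell = (1/0.28 − 1/0.2879)/(4π×48.4) = 1.611×10^-4 K/W
R_calcium silicate = (1/0.2879 − 1/0.3779)/(4π×0.0694) = 0.9485 K/W
R_perlite board = (1/0.3779 − 1/0.4779)/(4π×0.0533) = 0.8267 K/W
R_outer film = 1/(h·4πr_o²) = 1/(15.4×4π×0.4779²) = 0.02263 K/W
R_total = 1.798 K/W
Q = ΔT/R_total = 251/1.798

Q ≈ 140 W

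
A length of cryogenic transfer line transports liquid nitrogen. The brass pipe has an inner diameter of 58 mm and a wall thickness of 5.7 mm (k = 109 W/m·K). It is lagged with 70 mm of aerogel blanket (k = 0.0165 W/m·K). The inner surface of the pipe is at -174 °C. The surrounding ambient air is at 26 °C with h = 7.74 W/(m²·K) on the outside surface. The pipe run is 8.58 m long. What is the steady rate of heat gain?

Per-layer cylindrical resistances, series-summed:
R_brass pipe wall = ln(34.7/29)/(2π×109×8.58) = 3.054×10^-5 K/W
R_aerogel blanket = ln(104.7/34.7)/(2π×0.0165×8.58) = 1.242 K/W
R_outer film = 1/(h_o·2πr_oL) = 1/(7.74×2π×0.1047×8.58) = 0.02289 K/W
R_total = 1.264 K/W
Q = ΔT/R_total = 200/1.264

Q ≈ 158 W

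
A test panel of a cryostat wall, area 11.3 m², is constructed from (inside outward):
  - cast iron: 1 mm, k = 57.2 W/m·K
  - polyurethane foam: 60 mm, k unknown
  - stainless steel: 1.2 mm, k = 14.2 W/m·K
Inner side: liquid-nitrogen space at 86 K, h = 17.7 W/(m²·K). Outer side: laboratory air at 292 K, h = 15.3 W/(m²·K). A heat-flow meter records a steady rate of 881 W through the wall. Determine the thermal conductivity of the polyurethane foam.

k ≈ 0.0238 W/(m·K)

Using the resistance-network approach (series):
R_inner film = 1/(h_i·A) = 1/(17.7×11.3) = 0.005 K/W
R_cast iron = L/(kA) = 0.001/(57.2×11.3) = 1.547×10^-6 K/W
R_stainless steel = L/(kA) = 0.0012/(14.2×11.3) = 7.478×10^-6 K/W
R_outer film = 1/(h_o·A) = 1/(15.3×11.3) = 0.005784 K/W
Sum of known resistances R_other = 0.01079 K/W
Total R = ΔT/Q = 206/881 = 0.2338 K/W
R_polyurethane foam = R_total − R_other = 0.223 K/W
k = L/(R·A) = 0.06/(0.223×11.3)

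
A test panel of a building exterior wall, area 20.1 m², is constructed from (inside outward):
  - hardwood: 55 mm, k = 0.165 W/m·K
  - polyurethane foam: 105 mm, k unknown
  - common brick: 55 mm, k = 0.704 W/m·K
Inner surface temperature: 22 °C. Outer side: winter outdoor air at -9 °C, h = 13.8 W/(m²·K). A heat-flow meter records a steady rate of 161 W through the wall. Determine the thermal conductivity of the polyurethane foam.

k ≈ 0.031 W/(m·K)

Series thermal resistances:
R_hardwood = L/(kA) = 0.055/(0.165×20.1) = 0.01658 K/W
R_common brick = L/(kA) = 0.055/(0.704×20.1) = 0.003887 K/W
R_outer film = 1/(h_o·A) = 1/(13.8×20.1) = 0.003605 K/W
Sum of known resistances R_other = 0.02408 K/W
Total R = ΔT/Q = 31/161 = 0.1925 K/W
R_polyurethane foam = R_total − R_other = 0.1685 K/W
k = L/(R·A) = 0.105/(0.1685×20.1)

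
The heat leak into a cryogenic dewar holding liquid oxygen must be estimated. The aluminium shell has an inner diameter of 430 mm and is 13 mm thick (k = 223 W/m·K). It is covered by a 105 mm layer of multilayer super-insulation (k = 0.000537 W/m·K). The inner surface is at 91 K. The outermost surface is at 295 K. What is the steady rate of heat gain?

Q ≈ 0.995 W

Spherical conduction: R = (1/r_in − 1/r_out)/(4πk) per layer; series-sum.
R_aluminium shell = (1/0.215 − 1/0.228)/(4π×223) = 9.464×10^-5 K/W
R_multilayer super-insulation = (1/0.228 − 1/0.333)/(4π×0.000537) = 204.9 K/W
R_total = 204.9 K/W
Q = ΔT/R_total = 204/204.9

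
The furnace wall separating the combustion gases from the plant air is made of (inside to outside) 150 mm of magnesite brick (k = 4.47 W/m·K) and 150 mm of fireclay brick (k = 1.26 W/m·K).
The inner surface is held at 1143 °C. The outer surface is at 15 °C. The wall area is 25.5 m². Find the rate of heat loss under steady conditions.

Thermal resistances in series:
R_magnesite brick = L/(kA) = 0.15/(4.47×25.5) = 0.001316 K/W
R_fireclay brick = L/(kA) = 0.15/(1.26×25.5) = 0.004669 K/W
R_total = 0.005984 K/W
Q = ΔT / R_total = 1128 / 0.005984

Q ≈ 188000 W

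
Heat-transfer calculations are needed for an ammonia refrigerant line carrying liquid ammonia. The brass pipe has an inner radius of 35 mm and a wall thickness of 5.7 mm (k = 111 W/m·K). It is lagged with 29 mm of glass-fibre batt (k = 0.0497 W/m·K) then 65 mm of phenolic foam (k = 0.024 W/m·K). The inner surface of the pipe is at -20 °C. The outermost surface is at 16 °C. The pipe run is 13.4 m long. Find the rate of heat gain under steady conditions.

Q ≈ 79.2 W

Per-layer cylindrical resistances, series-summed:
R_brass pipe wall = ln(40.7/35)/(2π×111×13.4) = 1.614×10^-5 K/W
R_glass-fibre batt = ln(69.7/40.7)/(2π×0.0497×13.4) = 0.1286 K/W
R_phenolic foam = ln(134.7/69.7)/(2π×0.024×13.4) = 0.3261 K/W
R_total = 0.4546 K/W
Q = ΔT/R_total = 36/0.4546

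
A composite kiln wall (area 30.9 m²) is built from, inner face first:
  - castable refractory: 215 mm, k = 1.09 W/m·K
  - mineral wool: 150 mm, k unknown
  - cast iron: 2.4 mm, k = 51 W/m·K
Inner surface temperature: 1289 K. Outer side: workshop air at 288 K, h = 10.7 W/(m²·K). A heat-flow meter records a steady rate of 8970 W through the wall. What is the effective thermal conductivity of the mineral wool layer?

Treating each layer as a thermal resistance in series:
R_castable refractory = L/(kA) = 0.215/(1.09×30.9) = 0.006383 K/W
R_cast iron = L/(kA) = 0.0024/(51×30.9) = 1.523×10^-6 K/W
R_outer film = 1/(h_o·A) = 1/(10.7×30.9) = 0.003025 K/W
Sum of known resistances R_other = 0.009409 K/W
Total R = ΔT/Q = 1001/8970 = 0.1116 K/W
R_mineral wool = R_total − R_other = 0.1022 K/W
k = L/(R·A) = 0.15/(0.1022×30.9)

k ≈ 0.0475 W/(m·K)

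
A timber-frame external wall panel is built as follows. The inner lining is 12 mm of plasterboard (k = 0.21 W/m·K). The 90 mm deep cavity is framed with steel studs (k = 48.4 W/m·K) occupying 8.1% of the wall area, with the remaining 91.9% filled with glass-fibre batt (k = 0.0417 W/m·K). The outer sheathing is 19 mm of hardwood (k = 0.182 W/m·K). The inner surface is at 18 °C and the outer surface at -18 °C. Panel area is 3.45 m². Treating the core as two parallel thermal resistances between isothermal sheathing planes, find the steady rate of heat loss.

Sheathing layers in series; stud and cavity paths in parallel between them.
R_inner = 0.012/(0.21×3.45) = 0.01656 K/W
R_stud  = 0.09/(48.4×0.081×3.45) = 0.006654 K/W
R_cav   = 0.09/(0.0417×0.919×3.45) = 0.6807 K/W
1/R_core = 1/R_stud + 1/R_cav → R_core = 0.00659 K/W
R_outer = 0.019/(0.182×3.45) = 0.03026 K/W
R_total = 0.05341 K/W
Q = ΔT/R_total = 36/0.05341

Q ≈ 674 W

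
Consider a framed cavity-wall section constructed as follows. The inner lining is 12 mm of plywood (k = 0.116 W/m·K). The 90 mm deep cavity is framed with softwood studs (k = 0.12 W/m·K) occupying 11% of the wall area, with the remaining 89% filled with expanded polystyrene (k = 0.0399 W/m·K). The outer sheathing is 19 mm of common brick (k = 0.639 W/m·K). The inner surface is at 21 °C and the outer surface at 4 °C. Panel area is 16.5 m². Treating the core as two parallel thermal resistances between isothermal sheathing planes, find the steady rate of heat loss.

Sheathing layers in series; stud and cavity paths in parallel between them.
R_inner = 0.012/(0.116×16.5) = 0.00627 K/W
R_stud  = 0.09/(0.12×0.11×16.5) = 0.4132 K/W
R_cav   = 0.09/(0.0399×0.89×16.5) = 0.1536 K/W
1/R_core = 1/R_stud + 1/R_cav → R_core = 0.112 K/W
R_outer = 0.019/(0.639×16.5) = 0.001802 K/W
R_total = 0.12 K/W
Q = ΔT/R_total = 17/0.12

Q ≈ 142 W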